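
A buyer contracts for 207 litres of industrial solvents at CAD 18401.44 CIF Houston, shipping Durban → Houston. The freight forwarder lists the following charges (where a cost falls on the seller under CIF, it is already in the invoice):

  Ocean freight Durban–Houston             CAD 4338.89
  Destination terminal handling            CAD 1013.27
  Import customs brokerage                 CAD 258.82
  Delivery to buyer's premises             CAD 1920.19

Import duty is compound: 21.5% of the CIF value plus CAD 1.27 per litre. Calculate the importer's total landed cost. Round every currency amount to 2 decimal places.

CIF: the seller pays costs through ocean freight and marine insurance to the destination port.
Already in the invoice (seller's account under CIF): freight — exclude.
The CIF price already equals the CIF value: 18401.44
Ad valorem component: 18401.44 × 21.5% = 3956.31
Specific component: 207 × 1.27 = 262.89
Import duty = 3956.31 + 262.89 = 4219.20
Buyer bears: destination terminal 1013.27 + brokerage 258.82 + delivery 1920.19 + duty 4219.20 = 7411.48
Landed cost = invoice 18401.44 + 7411.48 = 25812.92

Total landed cost: CAD 25812.92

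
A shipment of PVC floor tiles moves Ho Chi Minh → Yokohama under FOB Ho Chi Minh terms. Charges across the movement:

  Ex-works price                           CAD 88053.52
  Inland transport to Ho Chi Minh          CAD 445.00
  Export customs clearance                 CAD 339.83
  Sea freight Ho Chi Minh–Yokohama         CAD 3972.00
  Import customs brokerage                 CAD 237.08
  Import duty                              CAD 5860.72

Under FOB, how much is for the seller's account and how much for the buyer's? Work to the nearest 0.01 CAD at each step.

FOB: the seller bears costs until goods are on board at the origin port; the buyer bears freight, insurance and all costs thereafter.
Seller's account: goods 88053.52 + inland to port 445.00 + export clearance 339.83 = 88838.35
Buyer's account: freight 3972.00 + brokerage 237.08 + duty 5860.72 = 10069.80

Seller: CAD 88838.35; buyer: CAD 10069.80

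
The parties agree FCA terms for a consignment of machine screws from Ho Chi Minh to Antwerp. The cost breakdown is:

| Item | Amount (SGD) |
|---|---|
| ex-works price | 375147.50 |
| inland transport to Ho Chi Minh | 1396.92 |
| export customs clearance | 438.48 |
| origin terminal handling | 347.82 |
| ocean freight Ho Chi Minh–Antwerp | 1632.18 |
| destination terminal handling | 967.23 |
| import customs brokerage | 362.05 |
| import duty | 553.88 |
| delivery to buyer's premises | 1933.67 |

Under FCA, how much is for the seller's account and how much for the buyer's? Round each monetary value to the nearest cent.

FCA: the seller delivers export-cleared goods to the carrier; the buyer bears costs from that point.
Seller's account: goods 375147.50 + inland to port 1396.92 + export clearance 438.48 = 376982.90
Buyer's account: origin terminal 347.82 + freight 1632.18 + destination terminal 967.23 + brokerage 362.05 + duty 553.88 + delivery 1933.67 = 5796.83

Seller: SGD 376982.90; buyer: SGD 5796.83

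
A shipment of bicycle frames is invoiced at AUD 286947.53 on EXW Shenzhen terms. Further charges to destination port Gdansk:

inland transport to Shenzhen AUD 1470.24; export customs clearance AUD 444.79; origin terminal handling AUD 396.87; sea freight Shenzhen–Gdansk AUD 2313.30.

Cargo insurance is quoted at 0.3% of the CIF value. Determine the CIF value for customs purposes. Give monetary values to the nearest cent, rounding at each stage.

CIF value: AUD 292450.08

Let C be the CIF value. C = EXW price + pre-shipment costs + freight + 0.3% × C
C − 0.3% × C = 286947.53 + 1470.24 + 444.79 + 396.87 + 2313.30
0.997 × C = 291572.73
C = 291572.73 / 0.997 = 292450.08
Insurance premium = 0.3% × 292450.08 = 877.35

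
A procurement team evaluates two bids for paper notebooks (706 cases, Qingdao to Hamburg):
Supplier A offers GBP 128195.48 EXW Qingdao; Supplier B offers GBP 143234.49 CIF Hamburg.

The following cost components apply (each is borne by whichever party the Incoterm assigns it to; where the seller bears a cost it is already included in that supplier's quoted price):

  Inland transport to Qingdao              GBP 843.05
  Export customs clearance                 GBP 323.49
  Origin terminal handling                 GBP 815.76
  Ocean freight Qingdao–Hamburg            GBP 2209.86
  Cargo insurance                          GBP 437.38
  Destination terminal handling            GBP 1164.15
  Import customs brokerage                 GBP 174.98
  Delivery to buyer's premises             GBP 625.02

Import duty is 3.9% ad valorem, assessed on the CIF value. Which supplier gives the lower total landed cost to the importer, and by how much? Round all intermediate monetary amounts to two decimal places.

Supplier A is cheaper by GBP 10815.44

Supplier A (EXW):
CIF value = EXW price + inland to port + export clearance + origin terminal + freight + insurance = 128195.48 + 843.05 + 323.49 + 815.76 + 2209.86 + 437.38 = 132825.02
Import duty = 132825.02 × 3.9% = 5180.18
Buyer bears (A): 843.05 + 323.49 + 815.76 + 2209.86 + 437.38 + 1164.15 + 174.98 + 625.02 = 6593.69
Landed cost (A) = invoice 128195.48 + 6593.69 + duty 5180.18 = 139969.35
Supplier B (CIF):
The CIF price already equals the CIF value: 143234.49
Import duty = 143234.49 × 3.9% = 5586.15
Buyer bears (B): 1164.15 + 174.98 + 625.02 = 1964.15
Landed cost (B) = invoice 143234.49 + 1964.15 + duty 5586.15 = 150784.79
Difference = |139969.35 − 150784.79| = 10815.44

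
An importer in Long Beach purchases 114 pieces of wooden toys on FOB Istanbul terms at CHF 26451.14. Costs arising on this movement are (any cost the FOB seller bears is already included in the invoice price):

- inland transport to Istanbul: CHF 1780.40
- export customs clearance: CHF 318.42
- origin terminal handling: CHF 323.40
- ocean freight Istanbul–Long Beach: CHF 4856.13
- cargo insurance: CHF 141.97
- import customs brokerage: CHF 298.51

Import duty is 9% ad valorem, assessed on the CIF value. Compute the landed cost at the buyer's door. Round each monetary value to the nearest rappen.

Total landed cost: CHF 34578.18

FOB: the seller bears costs until goods are on board at the origin port; the buyer bears freight, insurance and all costs thereafter.
Already in the invoice (seller's account under FOB): inland to port, export clearance, origin terminal — exclude.
CIF value = FOB price + freight + insurance = 26451.14 + 4856.13 + 141.97 = 31449.24
Import duty = 31449.24 × 9% = 2830.43
Buyer bears: freight 4856.13 + insurance 141.97 + brokerage 298.51 + duty 2830.43 = 8127.04
Landed cost = invoice 26451.14 + 8127.04 = 34578.18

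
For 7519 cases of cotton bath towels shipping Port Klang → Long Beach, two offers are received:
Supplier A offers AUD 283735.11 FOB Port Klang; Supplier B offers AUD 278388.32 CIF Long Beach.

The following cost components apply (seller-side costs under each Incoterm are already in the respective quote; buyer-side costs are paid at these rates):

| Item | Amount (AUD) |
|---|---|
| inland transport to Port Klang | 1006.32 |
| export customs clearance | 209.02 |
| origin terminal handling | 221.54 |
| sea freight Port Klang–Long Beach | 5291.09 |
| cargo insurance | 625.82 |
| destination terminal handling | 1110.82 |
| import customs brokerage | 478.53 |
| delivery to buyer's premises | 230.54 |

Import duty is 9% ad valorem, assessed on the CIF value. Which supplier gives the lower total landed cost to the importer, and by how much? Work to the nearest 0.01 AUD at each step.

Supplier B is cheaper by AUD 12277.43

Supplier A (FOB):
CIF value = FOB price + freight + insurance = 283735.11 + 5291.09 + 625.82 = 289652.02
Import duty = 289652.02 × 9% = 26068.68
Buyer bears (A): 5291.09 + 625.82 + 1110.82 + 478.53 + 230.54 = 7736.80
Landed cost (A) = invoice 283735.11 + 7736.80 + duty 26068.68 = 317540.59
Supplier B (CIF):
The CIF price already equals the CIF value: 278388.32
Import duty = 278388.32 × 9% = 25054.95
Buyer bears (B): 1110.82 + 478.53 + 230.54 = 1819.89
Landed cost (B) = invoice 278388.32 + 1819.89 + duty 25054.95 = 305263.16
Difference = |317540.59 − 305263.16| = 12277.43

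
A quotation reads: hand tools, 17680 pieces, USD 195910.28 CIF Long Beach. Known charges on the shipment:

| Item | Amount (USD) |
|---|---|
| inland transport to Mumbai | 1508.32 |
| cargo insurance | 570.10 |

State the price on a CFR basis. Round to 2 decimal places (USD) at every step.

CFR price: USD 195340.18

Not relevant to the conversion: inland to port — on the seller under both CIF and CFR; already in the CIF price and stays in the CFR price.
From CIF to CFR, the seller no longer bears: insurance.
CFR price = 195910.28 − 570.10 = 195340.18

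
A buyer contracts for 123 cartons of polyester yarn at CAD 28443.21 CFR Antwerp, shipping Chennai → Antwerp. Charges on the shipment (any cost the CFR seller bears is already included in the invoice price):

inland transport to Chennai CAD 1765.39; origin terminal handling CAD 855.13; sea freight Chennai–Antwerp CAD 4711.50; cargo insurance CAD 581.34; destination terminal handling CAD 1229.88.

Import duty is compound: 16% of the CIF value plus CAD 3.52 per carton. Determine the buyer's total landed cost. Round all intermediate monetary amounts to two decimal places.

Total landed cost: CAD 35331.32

CFR: the seller pays costs through ocean freight to the destination port, but not insurance.
Already in the invoice (seller's account under CFR): inland to port, origin terminal, freight — exclude.
CIF value = CFR price + insurance = 28443.21 + 581.34 = 29024.55
Ad valorem component: 29024.55 × 16% = 4643.93
Specific component: 123 × 3.52 = 432.96
Import duty = 4643.93 + 432.96 = 5076.89
Buyer bears: insurance 581.34 + destination terminal 1229.88 + duty 5076.89 = 6888.11
Landed cost = invoice 28443.21 + 6888.11 = 35331.32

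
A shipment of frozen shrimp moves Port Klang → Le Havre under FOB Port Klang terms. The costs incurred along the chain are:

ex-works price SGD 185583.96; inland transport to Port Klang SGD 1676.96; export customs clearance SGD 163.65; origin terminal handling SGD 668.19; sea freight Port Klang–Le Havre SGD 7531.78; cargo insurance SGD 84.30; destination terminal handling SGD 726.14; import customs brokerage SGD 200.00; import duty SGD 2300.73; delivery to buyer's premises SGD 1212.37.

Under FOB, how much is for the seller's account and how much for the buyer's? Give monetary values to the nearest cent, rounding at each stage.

Seller: SGD 188092.76; buyer: SGD 12055.32

FOB: the seller bears costs until goods are on board at the origin port; the buyer bears freight, insurance and all costs thereafter.
Seller's account: goods 185583.96 + inland to port 1676.96 + export clearance 163.65 + origin terminal 668.19 = 188092.76
Buyer's account: freight 7531.78 + insurance 84.30 + destination terminal 726.14 + brokerage 200.00 + duty 2300.73 + delivery 1212.37 = 12055.32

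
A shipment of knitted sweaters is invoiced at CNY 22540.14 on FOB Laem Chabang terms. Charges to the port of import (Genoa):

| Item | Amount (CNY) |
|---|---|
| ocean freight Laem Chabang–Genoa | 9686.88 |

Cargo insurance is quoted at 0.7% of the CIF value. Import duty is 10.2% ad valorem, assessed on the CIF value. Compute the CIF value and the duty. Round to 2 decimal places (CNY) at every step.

Let C be the CIF value. C = FOB price + freight + 0.7% × C
C − 0.7% × C = 22540.14 + 9686.88
0.993 × C = 32227.02
C = 32227.02 / 0.993 = 32454.20
Insurance premium = 0.7% × 32454.20 = 227.18
Import duty = 32454.20 × 10.2% = 3310.33

CIF value: CNY 32454.20; import duty: CNY 3310.33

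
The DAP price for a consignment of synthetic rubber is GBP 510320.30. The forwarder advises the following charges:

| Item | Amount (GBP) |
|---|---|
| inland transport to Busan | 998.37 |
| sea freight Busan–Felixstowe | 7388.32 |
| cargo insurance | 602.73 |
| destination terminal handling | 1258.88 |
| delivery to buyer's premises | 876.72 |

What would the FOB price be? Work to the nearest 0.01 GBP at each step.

FOB price: GBP 500193.65

Not relevant to the conversion: inland to port — on the seller under both DAP and FOB; already in the DAP price and stays in the FOB price.
From DAP to FOB, the seller no longer bears: freight, insurance, destination terminal, delivery.
FOB price = 510320.30 − 7388.32 − 602.73 − 1258.88 − 876.72 = 500193.65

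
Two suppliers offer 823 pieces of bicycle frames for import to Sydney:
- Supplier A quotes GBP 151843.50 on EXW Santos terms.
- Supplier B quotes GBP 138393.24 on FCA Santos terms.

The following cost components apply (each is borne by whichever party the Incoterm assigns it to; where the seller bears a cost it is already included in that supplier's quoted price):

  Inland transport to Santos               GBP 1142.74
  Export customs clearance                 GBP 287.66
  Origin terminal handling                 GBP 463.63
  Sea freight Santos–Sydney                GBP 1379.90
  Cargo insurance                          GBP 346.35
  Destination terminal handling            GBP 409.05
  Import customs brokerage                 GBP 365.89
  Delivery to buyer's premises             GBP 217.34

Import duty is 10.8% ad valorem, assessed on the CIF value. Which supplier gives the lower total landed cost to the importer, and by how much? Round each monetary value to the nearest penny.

Supplier A (EXW):
CIF value = EXW price + inland to port + export clearance + origin terminal + freight + insurance = 151843.50 + 1142.74 + 287.66 + 463.63 + 1379.90 + 346.35 = 155463.78
Import duty = 155463.78 × 10.8% = 16790.09
Buyer bears (A): 1142.74 + 287.66 + 463.63 + 1379.90 + 346.35 + 409.05 + 365.89 + 217.34 = 4612.56
Landed cost (A) = invoice 151843.50 + 4612.56 + duty 16790.09 = 173246.15
Supplier B (FCA):
CIF value = FCA price + origin terminal + freight + insurance = 138393.24 + 463.63 + 1379.90 + 346.35 = 140583.12
Import duty = 140583.12 × 10.8% = 15182.98
Buyer bears (B): 463.63 + 1379.90 + 346.35 + 409.05 + 365.89 + 217.34 = 3182.16
Landed cost (B) = invoice 138393.24 + 3182.16 + duty 15182.98 = 156758.38
Difference = |173246.15 − 156758.38| = 16487.77

Supplier B is cheaper by GBP 16487.77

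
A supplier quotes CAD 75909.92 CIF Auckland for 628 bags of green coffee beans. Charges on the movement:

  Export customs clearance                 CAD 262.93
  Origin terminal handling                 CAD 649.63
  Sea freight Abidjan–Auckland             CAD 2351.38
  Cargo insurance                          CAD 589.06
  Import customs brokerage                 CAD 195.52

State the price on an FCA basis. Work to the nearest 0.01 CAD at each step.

FCA price: CAD 72319.85

Not relevant to the conversion: export clearance — on the seller under both CIF and FCA; already in the CIF price and stays in the FCA price. brokerage — on the buyer under both terms; not part of either seller's price.
From CIF to FCA, the seller no longer bears: origin terminal, freight, insurance.
FCA price = 75909.92 − 649.63 − 2351.38 − 589.06 = 72319.85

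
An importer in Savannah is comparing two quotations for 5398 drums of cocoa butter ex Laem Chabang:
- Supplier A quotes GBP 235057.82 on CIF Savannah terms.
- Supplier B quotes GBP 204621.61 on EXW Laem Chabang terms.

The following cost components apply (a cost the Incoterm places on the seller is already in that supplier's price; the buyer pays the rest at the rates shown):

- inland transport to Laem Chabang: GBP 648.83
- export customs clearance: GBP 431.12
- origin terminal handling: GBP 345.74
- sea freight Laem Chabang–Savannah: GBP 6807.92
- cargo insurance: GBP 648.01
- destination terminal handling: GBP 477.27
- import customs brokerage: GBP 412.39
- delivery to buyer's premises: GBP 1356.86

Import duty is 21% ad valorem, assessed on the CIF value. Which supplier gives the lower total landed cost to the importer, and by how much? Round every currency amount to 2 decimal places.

Supplier A (CIF):
The CIF price already equals the CIF value: 235057.82
Import duty = 235057.82 × 21% = 49362.14
Buyer bears (A): 477.27 + 412.39 + 1356.86 = 2246.52
Landed cost (A) = invoice 235057.82 + 2246.52 + duty 49362.14 = 286666.48
Supplier B (EXW):
CIF value = EXW price + inland to port + export clearance + origin terminal + freight + insurance = 204621.61 + 648.83 + 431.12 + 345.74 + 6807.92 + 648.01 = 213503.23
Import duty = 213503.23 × 21% = 44835.68
Buyer bears (B): 648.83 + 431.12 + 345.74 + 6807.92 + 648.01 + 477.27 + 412.39 + 1356.86 = 11128.14
Landed cost (B) = invoice 204621.61 + 11128.14 + duty 44835.68 = 260585.43
Difference = |286666.48 − 260585.43| = 26081.05

Supplier B is cheaper by GBP 26081.05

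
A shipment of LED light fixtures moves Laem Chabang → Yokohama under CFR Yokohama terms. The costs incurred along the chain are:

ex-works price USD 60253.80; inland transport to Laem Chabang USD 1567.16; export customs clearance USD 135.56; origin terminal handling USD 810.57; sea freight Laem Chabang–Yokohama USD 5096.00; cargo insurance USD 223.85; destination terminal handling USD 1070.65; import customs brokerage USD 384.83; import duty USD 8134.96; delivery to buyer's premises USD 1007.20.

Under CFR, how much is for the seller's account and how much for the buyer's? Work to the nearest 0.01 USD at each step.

Seller: USD 67863.09; buyer: USD 10821.49

CFR: the seller pays costs through ocean freight to the destination port, but not insurance.
Seller's account: goods 60253.80 + inland to port 1567.16 + export clearance 135.56 + origin terminal 810.57 + freight 5096.00 = 67863.09
Buyer's account: insurance 223.85 + destination terminal 1070.65 + brokerage 384.83 + duty 8134.96 + delivery 1007.20 = 10821.49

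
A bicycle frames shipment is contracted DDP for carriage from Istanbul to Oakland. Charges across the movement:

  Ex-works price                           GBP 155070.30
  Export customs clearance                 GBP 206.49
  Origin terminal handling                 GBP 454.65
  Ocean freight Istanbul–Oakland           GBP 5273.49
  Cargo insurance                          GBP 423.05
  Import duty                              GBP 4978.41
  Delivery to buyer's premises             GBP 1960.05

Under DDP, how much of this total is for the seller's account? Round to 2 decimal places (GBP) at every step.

Seller's account: GBP 168366.44

DDP: the seller bears all costs including import duty.
Seller's account: goods 155070.30 + export clearance 206.49 + origin terminal 454.65 + freight 5273.49 + insurance 423.05 + duty 4978.41 + delivery 1960.05 = 168366.44
Buyer's account: 0.00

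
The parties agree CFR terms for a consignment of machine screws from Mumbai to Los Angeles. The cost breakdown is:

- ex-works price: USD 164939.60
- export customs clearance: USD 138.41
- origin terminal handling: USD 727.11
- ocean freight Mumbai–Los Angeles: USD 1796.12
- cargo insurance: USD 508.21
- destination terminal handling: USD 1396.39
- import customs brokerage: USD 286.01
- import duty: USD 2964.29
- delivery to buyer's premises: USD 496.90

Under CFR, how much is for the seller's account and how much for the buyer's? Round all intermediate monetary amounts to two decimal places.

CFR: the seller pays costs through ocean freight to the destination port, but not insurance.
Seller's account: goods 164939.60 + export clearance 138.41 + origin terminal 727.11 + freight 1796.12 = 167601.24
Buyer's account: insurance 508.21 + destination terminal 1396.39 + brokerage 286.01 + duty 2964.29 + delivery 496.90 = 5651.80

Seller: USD 167601.24; buyer: USD 5651.80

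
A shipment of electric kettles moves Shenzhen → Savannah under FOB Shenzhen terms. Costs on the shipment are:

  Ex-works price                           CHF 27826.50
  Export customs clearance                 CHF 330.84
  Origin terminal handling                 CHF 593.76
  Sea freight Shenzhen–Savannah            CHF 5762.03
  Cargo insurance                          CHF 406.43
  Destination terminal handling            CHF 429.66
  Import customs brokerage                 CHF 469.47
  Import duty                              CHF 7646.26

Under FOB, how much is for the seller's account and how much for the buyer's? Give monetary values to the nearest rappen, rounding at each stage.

Seller: CHF 28751.10; buyer: CHF 14713.85

FOB: the seller bears costs until goods are on board at the origin port; the buyer bears freight, insurance and all costs thereafter.
Seller's account: goods 27826.50 + export clearance 330.84 + origin terminal 593.76 = 28751.10
Buyer's account: freight 5762.03 + insurance 406.43 + destination terminal 429.66 + brokerage 469.47 + duty 7646.26 = 14713.85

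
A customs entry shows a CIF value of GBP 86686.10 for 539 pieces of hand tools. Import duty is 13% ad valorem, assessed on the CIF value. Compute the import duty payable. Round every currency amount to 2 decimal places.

Import duty = 86686.10 × 13% = 11269.19

Import duty: GBP 11269.19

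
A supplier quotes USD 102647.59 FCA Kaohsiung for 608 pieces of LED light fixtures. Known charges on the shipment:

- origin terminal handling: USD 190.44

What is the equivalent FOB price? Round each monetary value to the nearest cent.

FOB price: USD 102838.03

From FCA to FOB, the seller additionally bears: origin terminal.
FOB price = 102647.59 + 190.44 = 102838.03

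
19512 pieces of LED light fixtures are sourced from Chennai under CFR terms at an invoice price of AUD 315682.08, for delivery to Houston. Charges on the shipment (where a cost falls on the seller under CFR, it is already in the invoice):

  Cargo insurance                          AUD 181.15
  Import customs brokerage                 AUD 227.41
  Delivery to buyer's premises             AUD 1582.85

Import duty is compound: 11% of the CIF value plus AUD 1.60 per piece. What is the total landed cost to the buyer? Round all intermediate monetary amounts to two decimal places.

CFR: the seller pays costs through ocean freight to the destination port, but not insurance.
CIF value = CFR price + insurance = 315682.08 + 181.15 = 315863.23
Ad valorem component: 315863.23 × 11% = 34744.96
Specific component: 19512 × 1.60 = 31219.20
Import duty = 34744.96 + 31219.20 = 65964.16
Buyer bears: insurance 181.15 + brokerage 227.41 + delivery 1582.85 + duty 65964.16 = 67955.57
Landed cost = invoice 315682.08 + 67955.57 = 383637.65

Total landed cost: AUD 383637.65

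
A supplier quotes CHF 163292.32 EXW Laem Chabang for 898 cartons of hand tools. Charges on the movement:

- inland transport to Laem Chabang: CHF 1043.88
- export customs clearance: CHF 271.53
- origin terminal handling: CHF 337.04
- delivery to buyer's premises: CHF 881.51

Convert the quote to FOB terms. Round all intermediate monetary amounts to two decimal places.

FOB price: CHF 164944.77

Not relevant to the conversion: delivery — on the buyer under both terms; not part of either seller's price.
From EXW to FOB, the seller additionally bears: inland to port, export clearance, origin terminal.
FOB price = 163292.32 + 1043.88 + 271.53 + 337.04 = 164944.77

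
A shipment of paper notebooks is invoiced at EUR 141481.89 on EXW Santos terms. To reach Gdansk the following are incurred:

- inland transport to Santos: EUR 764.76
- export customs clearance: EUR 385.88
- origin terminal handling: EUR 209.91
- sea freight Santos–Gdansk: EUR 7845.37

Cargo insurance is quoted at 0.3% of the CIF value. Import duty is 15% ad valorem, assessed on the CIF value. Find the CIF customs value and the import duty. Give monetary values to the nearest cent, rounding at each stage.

Let C be the CIF value. C = EXW price + pre-shipment costs + freight + 0.3% × C
C − 0.3% × C = 141481.89 + 764.76 + 385.88 + 209.91 + 7845.37
0.997 × C = 150687.81
C = 150687.81 / 0.997 = 151141.23
Insurance premium = 0.3% × 151141.23 = 453.42
Import duty = 151141.23 × 15% = 22671.18

CIF value: EUR 151141.23; import duty: EUR 22671.18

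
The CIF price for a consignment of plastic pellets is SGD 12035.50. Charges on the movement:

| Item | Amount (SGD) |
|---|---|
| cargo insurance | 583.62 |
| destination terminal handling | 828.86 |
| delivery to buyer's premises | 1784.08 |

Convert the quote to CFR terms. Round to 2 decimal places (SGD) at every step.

CFR price: SGD 11451.88

Not relevant to the conversion: delivery, destination terminal — on the buyer under both terms; not part of either seller's price.
From CIF to CFR, the seller no longer bears: insurance.
CFR price = 12035.50 − 583.62 = 11451.88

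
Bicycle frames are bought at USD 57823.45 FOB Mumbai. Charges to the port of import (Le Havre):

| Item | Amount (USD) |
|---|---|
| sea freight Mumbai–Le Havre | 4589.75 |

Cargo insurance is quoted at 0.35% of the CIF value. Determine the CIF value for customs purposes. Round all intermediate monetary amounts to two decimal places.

CIF value: USD 62632.41

Let C be the CIF value. C = FOB price + freight + 0.35% × C
C − 0.35% × C = 57823.45 + 4589.75
0.9965 × C = 62413.20
C = 62413.20 / 0.9965 = 62632.41
Insurance premium = 0.35% × 62632.41 = 219.21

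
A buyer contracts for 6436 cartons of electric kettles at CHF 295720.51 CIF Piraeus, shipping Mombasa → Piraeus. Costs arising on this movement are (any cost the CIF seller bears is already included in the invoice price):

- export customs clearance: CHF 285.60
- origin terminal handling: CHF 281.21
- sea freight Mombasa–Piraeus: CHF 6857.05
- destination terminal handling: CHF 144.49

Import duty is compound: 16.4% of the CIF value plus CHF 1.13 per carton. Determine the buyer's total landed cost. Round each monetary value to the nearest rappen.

Total landed cost: CHF 351635.84

CIF: the seller pays costs through ocean freight and marine insurance to the destination port.
Already in the invoice (seller's account under CIF): export clearance, origin terminal, freight — exclude.
The CIF price already equals the CIF value: 295720.51
Ad valorem component: 295720.51 × 16.4% = 48498.16
Specific component: 6436 × 1.13 = 7272.68
Import duty = 48498.16 + 7272.68 = 55770.84
Buyer bears: destination terminal 144.49 + duty 55770.84 = 55915.33
Landed cost = invoice 295720.51 + 55915.33 = 351635.84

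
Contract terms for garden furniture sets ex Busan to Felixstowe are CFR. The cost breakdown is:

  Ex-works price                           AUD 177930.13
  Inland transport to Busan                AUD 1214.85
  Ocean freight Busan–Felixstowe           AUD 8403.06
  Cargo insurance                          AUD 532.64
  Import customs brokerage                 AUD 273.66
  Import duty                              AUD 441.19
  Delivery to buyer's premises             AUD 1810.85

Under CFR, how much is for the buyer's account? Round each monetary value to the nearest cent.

Buyer's account: AUD 3058.34

CFR: the seller pays costs through ocean freight to the destination port, but not insurance.
Seller's account: goods 177930.13 + inland to port 1214.85 + freight 8403.06 = 187548.04
Buyer's account: insurance 532.64 + brokerage 273.66 + duty 441.19 + delivery 1810.85 = 3058.34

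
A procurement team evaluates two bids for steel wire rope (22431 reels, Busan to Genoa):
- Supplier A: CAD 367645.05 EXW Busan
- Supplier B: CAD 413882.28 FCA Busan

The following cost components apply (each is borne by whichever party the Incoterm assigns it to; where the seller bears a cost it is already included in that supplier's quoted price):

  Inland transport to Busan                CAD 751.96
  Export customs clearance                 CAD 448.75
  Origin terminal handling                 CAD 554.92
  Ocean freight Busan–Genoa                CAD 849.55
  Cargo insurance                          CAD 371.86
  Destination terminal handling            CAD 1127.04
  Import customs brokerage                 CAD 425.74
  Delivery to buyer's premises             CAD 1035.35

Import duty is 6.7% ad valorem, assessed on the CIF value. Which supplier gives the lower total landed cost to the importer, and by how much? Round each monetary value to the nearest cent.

Supplier A (EXW):
CIF value = EXW price + inland to port + export clearance + origin terminal + freight + insurance = 367645.05 + 751.96 + 448.75 + 554.92 + 849.55 + 371.86 = 370622.09
Import duty = 370622.09 × 6.7% = 24831.68
Buyer bears (A): 751.96 + 448.75 + 554.92 + 849.55 + 371.86 + 1127.04 + 425.74 + 1035.35 = 5565.17
Landed cost (A) = invoice 367645.05 + 5565.17 + duty 24831.68 = 398041.90
Supplier B (FCA):
CIF value = FCA price + origin terminal + freight + insurance = 413882.28 + 554.92 + 849.55 + 371.86 = 415658.61
Import duty = 415658.61 × 6.7% = 27849.13
Buyer bears (B): 554.92 + 849.55 + 371.86 + 1127.04 + 425.74 + 1035.35 = 4364.46
Landed cost (B) = invoice 413882.28 + 4364.46 + duty 27849.13 = 446095.87
Difference = |398041.90 − 446095.87| = 48053.97

Supplier A is cheaper by CAD 48053.97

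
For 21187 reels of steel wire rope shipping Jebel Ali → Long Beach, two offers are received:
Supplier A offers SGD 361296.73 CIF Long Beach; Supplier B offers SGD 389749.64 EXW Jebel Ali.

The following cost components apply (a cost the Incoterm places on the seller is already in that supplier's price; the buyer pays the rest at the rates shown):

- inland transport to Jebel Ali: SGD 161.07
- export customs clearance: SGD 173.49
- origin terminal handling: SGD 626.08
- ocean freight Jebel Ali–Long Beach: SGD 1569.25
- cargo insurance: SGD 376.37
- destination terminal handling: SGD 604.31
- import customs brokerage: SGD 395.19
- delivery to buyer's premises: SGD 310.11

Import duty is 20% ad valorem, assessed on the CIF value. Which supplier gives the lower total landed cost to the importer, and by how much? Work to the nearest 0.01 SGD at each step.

Supplier A is cheaper by SGD 37631.00

Supplier A (CIF):
The CIF price already equals the CIF value: 361296.73
Import duty = 361296.73 × 20% = 72259.35
Buyer bears (A): 604.31 + 395.19 + 310.11 = 1309.61
Landed cost (A) = invoice 361296.73 + 1309.61 + duty 72259.35 = 434865.69
Supplier B (EXW):
CIF value = EXW price + inland to port + export clearance + origin terminal + freight + insurance = 389749.64 + 161.07 + 173.49 + 626.08 + 1569.25 + 376.37 = 392655.90
Import duty = 392655.90 × 20% = 78531.18
Buyer bears (B): 161.07 + 173.49 + 626.08 + 1569.25 + 376.37 + 604.31 + 395.19 + 310.11 = 4215.87
Landed cost (B) = invoice 389749.64 + 4215.87 + duty 78531.18 = 472496.69
Difference = |434865.69 − 472496.69| = 37631.00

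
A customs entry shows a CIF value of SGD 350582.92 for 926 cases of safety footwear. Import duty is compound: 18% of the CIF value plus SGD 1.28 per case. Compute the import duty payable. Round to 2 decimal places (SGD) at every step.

Ad valorem component: 350582.92 × 18% = 63104.93
Specific component: 926 × 1.28 = 1185.28
Import duty = 63104.93 + 1185.28 = 64290.21

Import duty: SGD 64290.21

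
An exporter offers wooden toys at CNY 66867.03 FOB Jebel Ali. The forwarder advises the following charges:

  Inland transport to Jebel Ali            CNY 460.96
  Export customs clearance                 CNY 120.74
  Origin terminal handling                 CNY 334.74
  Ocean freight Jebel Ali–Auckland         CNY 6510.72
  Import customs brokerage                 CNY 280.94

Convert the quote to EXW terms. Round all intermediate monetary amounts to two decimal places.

EXW price: CNY 65950.59

Not relevant to the conversion: freight, brokerage — on the buyer under both terms; not part of either seller's price.
From FOB to EXW, the seller no longer bears: inland to port, export clearance, origin terminal.
EXW price = 66867.03 − 460.96 − 120.74 − 334.74 = 65950.59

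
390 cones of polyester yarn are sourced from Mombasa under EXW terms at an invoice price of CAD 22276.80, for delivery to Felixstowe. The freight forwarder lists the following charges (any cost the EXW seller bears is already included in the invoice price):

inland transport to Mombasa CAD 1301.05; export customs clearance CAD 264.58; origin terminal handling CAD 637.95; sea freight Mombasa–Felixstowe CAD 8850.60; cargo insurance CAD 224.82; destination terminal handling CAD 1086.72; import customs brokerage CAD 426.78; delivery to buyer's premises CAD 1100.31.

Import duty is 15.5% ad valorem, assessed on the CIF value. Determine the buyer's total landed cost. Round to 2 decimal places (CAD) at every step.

EXW: the seller makes goods available at their premises; the buyer bears all onward costs.
CIF value = EXW price + inland to port + export clearance + origin terminal + freight + insurance = 22276.80 + 1301.05 + 264.58 + 637.95 + 8850.60 + 224.82 = 33555.80
Import duty = 33555.80 × 15.5% = 5201.15
Buyer bears: inland to port 1301.05 + export clearance 264.58 + origin terminal 637.95 + freight 8850.60 + insurance 224.82 + destination terminal 1086.72 + brokerage 426.78 + delivery 1100.31 + duty 5201.15 = 19093.96
Landed cost = invoice 22276.80 + 19093.96 = 41370.76

Total landed cost: CAD 41370.76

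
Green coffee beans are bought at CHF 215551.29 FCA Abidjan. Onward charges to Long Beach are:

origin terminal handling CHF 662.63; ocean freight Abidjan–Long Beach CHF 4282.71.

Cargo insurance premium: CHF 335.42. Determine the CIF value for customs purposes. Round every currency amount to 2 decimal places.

CIF = FCA price + pre-shipment costs + freight + insurance
CIF = 215551.29 + 662.63 + 4282.71 + 335.42 = 220832.05

CIF value: CHF 220832.05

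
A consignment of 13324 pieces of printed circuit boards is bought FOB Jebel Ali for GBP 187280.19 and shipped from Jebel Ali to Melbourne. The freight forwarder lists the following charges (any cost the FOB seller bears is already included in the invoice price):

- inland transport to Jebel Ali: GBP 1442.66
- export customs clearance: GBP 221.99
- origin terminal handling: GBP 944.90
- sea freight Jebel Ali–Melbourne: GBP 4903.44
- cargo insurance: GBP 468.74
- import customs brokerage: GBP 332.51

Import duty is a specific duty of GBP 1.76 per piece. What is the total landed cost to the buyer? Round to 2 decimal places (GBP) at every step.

Total landed cost: GBP 216435.12

FOB: the seller bears costs until goods are on board at the origin port; the buyer bears freight, insurance and all costs thereafter.
Already in the invoice (seller's account under FOB): inland to port, export clearance, origin terminal — exclude.
CIF value = FOB price + freight + insurance = 187280.19 + 4903.44 + 468.74 = 192652.37
Import duty = 13324 × 1.76 = 23450.24
Buyer bears: freight 4903.44 + insurance 468.74 + brokerage 332.51 + duty 23450.24 = 29154.93
Landed cost = invoice 187280.19 + 29154.93 = 216435.12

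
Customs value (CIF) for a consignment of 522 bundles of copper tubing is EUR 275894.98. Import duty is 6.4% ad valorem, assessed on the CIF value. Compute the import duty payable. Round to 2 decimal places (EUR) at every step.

Import duty = 275894.98 × 6.4% = 17657.28

Import duty: EUR 17657.28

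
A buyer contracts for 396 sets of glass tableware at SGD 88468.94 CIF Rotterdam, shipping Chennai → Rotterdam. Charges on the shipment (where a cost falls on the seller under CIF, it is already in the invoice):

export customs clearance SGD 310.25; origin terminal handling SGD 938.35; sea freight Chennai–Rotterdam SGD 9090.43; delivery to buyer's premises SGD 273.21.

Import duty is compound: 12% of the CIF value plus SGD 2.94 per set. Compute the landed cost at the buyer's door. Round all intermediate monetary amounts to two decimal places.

CIF: the seller pays costs through ocean freight and marine insurance to the destination port.
Already in the invoice (seller's account under CIF): export clearance, origin terminal, freight — exclude.
The CIF price already equals the CIF value: 88468.94
Ad valorem component: 88468.94 × 12% = 10616.27
Specific component: 396 × 2.94 = 1164.24
Import duty = 10616.27 + 1164.24 = 11780.51
Buyer bears: delivery 273.21 + duty 11780.51 = 12053.72
Landed cost = invoice 88468.94 + 12053.72 = 100522.66

Total landed cost: SGD 100522.66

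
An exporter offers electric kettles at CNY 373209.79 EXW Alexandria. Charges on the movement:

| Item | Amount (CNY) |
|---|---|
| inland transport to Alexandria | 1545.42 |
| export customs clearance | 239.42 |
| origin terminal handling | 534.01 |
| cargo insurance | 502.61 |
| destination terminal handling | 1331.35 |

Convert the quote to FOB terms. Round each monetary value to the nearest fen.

FOB price: CNY 375528.64

Not relevant to the conversion: destination terminal, insurance — on the buyer under both terms; not part of either seller's price.
From EXW to FOB, the seller additionally bears: inland to port, export clearance, origin terminal.
FOB price = 373209.79 + 1545.42 + 239.42 + 534.01 = 375528.64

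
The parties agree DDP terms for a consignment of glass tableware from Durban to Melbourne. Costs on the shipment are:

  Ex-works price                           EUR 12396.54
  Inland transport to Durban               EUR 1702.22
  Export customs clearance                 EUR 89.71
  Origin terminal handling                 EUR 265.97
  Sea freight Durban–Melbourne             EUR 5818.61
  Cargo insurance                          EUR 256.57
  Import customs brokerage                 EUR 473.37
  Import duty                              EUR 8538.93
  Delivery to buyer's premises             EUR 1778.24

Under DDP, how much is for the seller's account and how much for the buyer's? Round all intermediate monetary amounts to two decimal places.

DDP: the seller bears all costs including import duty.
Seller's account: goods 12396.54 + inland to port 1702.22 + export clearance 89.71 + origin terminal 265.97 + freight 5818.61 + insurance 256.57 + brokerage 473.37 + duty 8538.93 + delivery 1778.24 = 31320.16
Buyer's account: 0.00

Seller: EUR 31320.16; buyer: EUR 0.00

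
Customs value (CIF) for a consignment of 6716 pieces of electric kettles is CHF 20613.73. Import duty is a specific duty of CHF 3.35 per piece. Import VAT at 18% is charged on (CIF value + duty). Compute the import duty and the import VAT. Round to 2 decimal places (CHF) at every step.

Import duty = 6716 × 3.35 = 22498.60
VAT base = CIF + duty = 20613.73 + 22498.60 = 43112.33
Import VAT = 43112.33 × 18% = 7760.22

Import duty: CHF 22498.60; import VAT: CHF 7760.22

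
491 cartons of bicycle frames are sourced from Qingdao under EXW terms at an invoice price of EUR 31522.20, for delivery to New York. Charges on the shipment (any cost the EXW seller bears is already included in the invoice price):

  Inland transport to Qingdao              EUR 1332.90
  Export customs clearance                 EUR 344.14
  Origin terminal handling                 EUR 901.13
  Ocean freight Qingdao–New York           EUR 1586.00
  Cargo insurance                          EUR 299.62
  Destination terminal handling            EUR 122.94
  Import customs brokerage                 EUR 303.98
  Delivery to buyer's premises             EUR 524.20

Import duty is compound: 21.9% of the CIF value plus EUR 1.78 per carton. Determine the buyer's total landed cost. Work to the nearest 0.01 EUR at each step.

Total landed cost: EUR 45692.02

EXW: the seller makes goods available at their premises; the buyer bears all onward costs.
CIF value = EXW price + inland to port + export clearance + origin terminal + freight + insurance = 31522.20 + 1332.90 + 344.14 + 901.13 + 1586.00 + 299.62 = 35985.99
Ad valorem component: 35985.99 × 21.9% = 7880.93
Specific component: 491 × 1.78 = 873.98
Import duty = 7880.93 + 873.98 = 8754.91
Buyer bears: inland to port 1332.90 + export clearance 344.14 + origin terminal 901.13 + freight 1586.00 + insurance 299.62 + destination terminal 122.94 + brokerage 303.98 + delivery 524.20 + duty 8754.91 = 14169.82
Landed cost = invoice 31522.20 + 14169.82 = 45692.02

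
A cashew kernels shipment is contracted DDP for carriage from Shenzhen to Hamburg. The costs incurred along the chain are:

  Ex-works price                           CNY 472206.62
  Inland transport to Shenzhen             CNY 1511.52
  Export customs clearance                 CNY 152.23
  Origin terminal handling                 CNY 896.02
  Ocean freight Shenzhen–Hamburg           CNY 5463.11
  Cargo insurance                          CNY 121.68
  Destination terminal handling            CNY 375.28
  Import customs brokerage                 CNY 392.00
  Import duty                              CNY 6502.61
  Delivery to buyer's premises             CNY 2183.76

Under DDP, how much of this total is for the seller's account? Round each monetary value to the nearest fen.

DDP: the seller bears all costs including import duty.
Seller's account: goods 472206.62 + inland to port 1511.52 + export clearance 152.23 + origin terminal 896.02 + freight 5463.11 + insurance 121.68 + destination terminal 375.28 + brokerage 392.00 + duty 6502.61 + delivery 2183.76 = 489804.83
Buyer's account: 0.00

Seller's account: CNY 489804.83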